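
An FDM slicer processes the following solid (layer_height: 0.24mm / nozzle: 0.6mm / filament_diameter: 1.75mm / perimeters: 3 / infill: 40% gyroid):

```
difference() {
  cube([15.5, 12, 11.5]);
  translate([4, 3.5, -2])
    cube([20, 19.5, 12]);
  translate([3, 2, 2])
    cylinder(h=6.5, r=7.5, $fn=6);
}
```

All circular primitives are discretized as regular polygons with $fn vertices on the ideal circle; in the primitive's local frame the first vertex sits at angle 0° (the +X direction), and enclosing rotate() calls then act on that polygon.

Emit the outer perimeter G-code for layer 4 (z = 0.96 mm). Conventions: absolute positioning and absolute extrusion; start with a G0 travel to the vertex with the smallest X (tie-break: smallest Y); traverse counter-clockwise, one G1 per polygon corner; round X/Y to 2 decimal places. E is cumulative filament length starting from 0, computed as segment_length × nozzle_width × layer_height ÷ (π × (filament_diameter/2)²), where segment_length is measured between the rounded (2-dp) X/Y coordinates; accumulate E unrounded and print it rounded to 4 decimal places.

G0 X0.00 Y0.00 Z0.96
G1 X15.50 Y0.00 E0.9280
G1 X15.50 Y3.50 E1.1375
G1 X4.00 Y3.50 E1.8260
G1 X4.00 Y12.00 E2.3349
G1 X0.00 Y12.00 E2.5743
G1 X0.00 Y0.00 E3.2928

At z = 0.96 mm: the cube (footprint 15.5×12) is included at this height; the cube at (4, 3.5) (footprint 20×19.5) is included at this height; the cylinder at (3, 2) is absent (z outside [2, 8.5]); After the difference (first − rest): starting from the 15.5×12 cube, the 20×19.5 cube at (4, 3.5) partially overlaps it — only the 97.75 mm² overlap (of its 390.00 mm²) is removed, clipping the outline — 1 connected region. The outline is a single polygon with 6 vertices. Extrusion per mm of travel: 0.6 × 0.24 / (π × 0.875²) = 0.059868. Accumulating E over each segment gives final E = 3.2928.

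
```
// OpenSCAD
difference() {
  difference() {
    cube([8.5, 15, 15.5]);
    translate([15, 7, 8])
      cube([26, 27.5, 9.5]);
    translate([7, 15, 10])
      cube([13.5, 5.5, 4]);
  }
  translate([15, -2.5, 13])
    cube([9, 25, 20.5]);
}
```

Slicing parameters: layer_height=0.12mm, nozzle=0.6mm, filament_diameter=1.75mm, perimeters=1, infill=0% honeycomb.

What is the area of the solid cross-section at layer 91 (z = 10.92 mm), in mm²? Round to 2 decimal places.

127.50 mm²

At z = 10.92 mm: the cube (footprint 8.5×15) is included at this height (area 127.50 mm²); the cube at (15, 7) (footprint 26×27.5) is included at this height (area 715.00 mm²); the 13.5×5.5 cube at (7, 15) contributes its full rectangle (area 74.25 mm²); Subtracting the remaining from the first: starting from the 8.5×15 cube (127.50 mm²), the 26×27.5 cube at (15, 7) misses the remaining region (no effect); the 13.5×5.5 cube at (7, 15) misses the remaining region (no effect) — area = 127.50 mm²; the cube at (15, -2.5) does not reach this height (z outside [13, 33.5]); After the difference (first − rest): none of the subtracted shapes is present at this height, so that combined region is unchanged — area = 127.50 mm². Overall, the cross-section is a single solid region. Net area = 127.50 mm².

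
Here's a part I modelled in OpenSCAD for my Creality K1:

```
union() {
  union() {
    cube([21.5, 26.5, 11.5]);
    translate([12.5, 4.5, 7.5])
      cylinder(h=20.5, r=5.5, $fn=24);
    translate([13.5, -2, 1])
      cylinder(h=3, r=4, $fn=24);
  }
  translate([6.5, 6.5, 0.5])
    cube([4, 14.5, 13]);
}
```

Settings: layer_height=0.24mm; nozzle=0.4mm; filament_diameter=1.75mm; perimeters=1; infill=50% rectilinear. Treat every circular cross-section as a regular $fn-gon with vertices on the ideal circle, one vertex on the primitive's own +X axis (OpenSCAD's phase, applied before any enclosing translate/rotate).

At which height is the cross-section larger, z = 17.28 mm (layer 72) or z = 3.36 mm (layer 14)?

Layer 72 (z = 17.28): the cube is not intersected at this z (z outside [0, 11.5]); the cylinder at (12.5, 4.5): section is a regular 24-gon, circumradius r=5.5 (area = (24/2)·5.500²·sin(360°/24) = 93.95 mm²); the cylinder at (13.5, -2) is not intersected at this z (z outside [1, 4]); Merging all regions: only the r=5.5 cylinder at (12.5, 4.5) is present, so the union is just that shape — area = 93.95 mm²; the cube at (6.5, 6.5) is not intersected at this z (z outside [0.5, 13.5]); Combining (union): only the result so far is present, so the union is just that shape — area = 93.95 mm². So its area = 93.95 mm². Layer 14 (z = 3.36): the cube (footprint 21.5×26.5) is included at this height (area 569.75 mm²); the cylinder at (12.5, 4.5) is not intersected at this z (z outside [7.5, 28]); the r=4 cylinder at (13.5, -2) gives a regular 24-gon of circumradius 4 (constant along its height) (area = (24/2)·4.000²·sin(360°/24) = 49.69 mm²); Merging all regions: the regions partially overlap — summed areas 619.44 mm² minus the doubly-counted overlap 9.64 mm² gives 609.81 mm² — area = 609.81 mm²; the 4×14.5 cube at (6.5, 6.5) contributes its full rectangle (area 58.00 mm²); Combining (union): the 4×14.5 cube at (6.5, 6.5) lies entirely inside that combined region, so the union is just that combined region — area = 609.81 mm². So its area = 609.81 mm². Layer 14 is larger (609.81 vs 93.95 mm²).

layer 14 (z = 3.36 mm)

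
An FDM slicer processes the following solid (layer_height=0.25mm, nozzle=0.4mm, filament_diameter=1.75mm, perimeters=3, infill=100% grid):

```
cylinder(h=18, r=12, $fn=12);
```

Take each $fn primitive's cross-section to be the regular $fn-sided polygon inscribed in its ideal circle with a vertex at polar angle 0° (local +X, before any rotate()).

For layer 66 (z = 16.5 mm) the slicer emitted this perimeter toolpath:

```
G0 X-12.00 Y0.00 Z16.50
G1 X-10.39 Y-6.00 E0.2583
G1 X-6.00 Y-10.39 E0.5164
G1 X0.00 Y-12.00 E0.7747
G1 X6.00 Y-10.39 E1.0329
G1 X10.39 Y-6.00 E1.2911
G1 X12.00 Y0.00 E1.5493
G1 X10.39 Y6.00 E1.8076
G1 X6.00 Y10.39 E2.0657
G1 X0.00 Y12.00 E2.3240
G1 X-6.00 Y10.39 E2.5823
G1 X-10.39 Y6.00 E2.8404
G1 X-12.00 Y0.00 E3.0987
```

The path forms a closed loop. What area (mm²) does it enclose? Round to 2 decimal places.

Apply the shoelace formula to the sequence of (X, Y) vertices; enclosed area = 431.90 mm².

431.90 mm²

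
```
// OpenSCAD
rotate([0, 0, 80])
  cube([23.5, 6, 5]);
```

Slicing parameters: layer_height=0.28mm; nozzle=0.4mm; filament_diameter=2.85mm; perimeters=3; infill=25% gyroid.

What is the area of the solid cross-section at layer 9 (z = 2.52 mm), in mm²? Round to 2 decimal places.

141.00 mm²

At z = 2.52 mm: the 23.5×6 cube contributes its full rectangle (area 141.00 mm²); (whole slice rotated 80° about Z — lengths, areas and connectivity unchanged). Overall, the cross-section is a single solid region. Net area = 141.00 mm².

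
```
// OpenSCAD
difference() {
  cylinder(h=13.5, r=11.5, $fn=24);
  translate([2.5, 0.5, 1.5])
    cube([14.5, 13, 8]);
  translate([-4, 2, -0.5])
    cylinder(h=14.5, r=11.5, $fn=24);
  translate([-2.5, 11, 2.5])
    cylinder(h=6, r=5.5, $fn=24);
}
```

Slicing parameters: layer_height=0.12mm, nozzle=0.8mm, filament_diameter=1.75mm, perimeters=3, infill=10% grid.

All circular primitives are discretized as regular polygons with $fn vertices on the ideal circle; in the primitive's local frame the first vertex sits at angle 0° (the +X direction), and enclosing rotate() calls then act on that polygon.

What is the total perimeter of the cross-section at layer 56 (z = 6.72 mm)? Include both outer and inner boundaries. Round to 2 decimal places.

At z = 6.72 mm: the r=11.5 cylinder gives a regular 24-gon of circumradius 11.5 (constant along its height) (perimeter = 2·24·11.500·sin(180°/24) = 72.05 mm); the cube at (2.5, 0.5) is present — its section is the full 14.5×13 rectangle (perimeter 55.00 mm); the cylinder at (-4, 2): section is a regular 24-gon, circumradius r=11.5 (perimeter = 2·24·11.500·sin(180°/24) = 72.05 mm); the r=5.5 cylinder at (-2.5, 11) gives a regular 24-gon of circumradius 5.5 (constant along its height) (perimeter = 2·24·5.500·sin(180°/24) = 34.46 mm); After the difference (first − rest): starting from the r=11.5 cylinder, the 14.5×13 cube at (2.5, 0.5) partially overlaps it — only the 69.86 mm² overlap (of its 188.50 mm²) is removed, clipping the outline; the r=11.5 cylinder at (-4, 2) partially overlaps it — only the 269.23 mm² overlap (of its 410.75 mm²) is removed, clipping the outline; the r=5.5 cylinder at (-2.5, 11) misses the remaining region (no effect) — boundary = 49.38 mm. Overall, the cross-section is a single solid region. Total boundary length (outer) = 49.38 mm.

49.38 mm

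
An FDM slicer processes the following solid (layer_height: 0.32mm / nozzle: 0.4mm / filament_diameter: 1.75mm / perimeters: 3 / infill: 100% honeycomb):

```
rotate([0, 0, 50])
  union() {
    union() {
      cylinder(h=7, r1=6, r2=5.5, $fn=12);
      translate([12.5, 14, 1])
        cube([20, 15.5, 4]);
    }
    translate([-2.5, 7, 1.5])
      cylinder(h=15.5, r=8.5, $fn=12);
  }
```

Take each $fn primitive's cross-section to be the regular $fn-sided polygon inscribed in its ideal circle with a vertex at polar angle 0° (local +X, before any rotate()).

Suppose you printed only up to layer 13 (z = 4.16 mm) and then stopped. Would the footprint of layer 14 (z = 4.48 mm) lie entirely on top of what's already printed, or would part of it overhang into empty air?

entirely on top

Compare the two slices. At z = 4.16: the cone: at t=0.594 of its height the radius interpolates to r₁+(r₂−r₁)t = 5.703, giving a regular 12-gon of that circumradius (area = (12/2)·5.703²·sin(360°/12) = 97.57 mm²); the cube at (12.5, 14) (footprint 20×15.5) is included at this height (area 310.00 mm²); Taking the union: the 2 present regions are separate (no shared area or edge), so areas and boundary lengths simply add and each stays a separate island — area = 407.57 mm²; the r=8.5 cylinder at (-2.5, 7) contributes a regular 12-gon of circumradius 8.5 (area = (12/2)·8.500²·sin(360°/12) = 216.75 mm²); Combining (union): the regions partially overlap — summed areas 624.32 mm² minus the doubly-counted overlap 51.08 mm² gives 573.23 mm² — area = 573.23 mm²; (rotated 50° about Z; rotation is an isometry so areas/perimeters/island counts are preserved). At z = 4.48: the cone: at t=0.640 of its height the radius interpolates to r₁+(r₂−r₁)t = 5.680, giving a regular 12-gon of that circumradius (area = (12/2)·5.680²·sin(360°/12) = 96.79 mm²); the 20×15.5 cube at (12.5, 14) contributes its full rectangle (area 310.00 mm²); Taking the union: the 2 present regions are separate (no shared area or edge), so areas and boundary lengths simply add and each stays a separate island — area = 406.79 mm²; the r=8.5 cylinder at (-2.5, 7) contributes a regular 12-gon of circumradius 8.5 (area = (12/2)·8.500²·sin(360°/12) = 216.75 mm²); Merging all regions: the regions partially overlap — summed areas 623.54 mm² minus the doubly-counted overlap 50.74 mm² gives 572.79 mm² — area = 572.79 mm²; (whole slice rotated 50° about Z — lengths, areas and connectivity unchanged). Checking containment: the cross-section at z = 4.48 is a subset of the cross-section at z = 4.16.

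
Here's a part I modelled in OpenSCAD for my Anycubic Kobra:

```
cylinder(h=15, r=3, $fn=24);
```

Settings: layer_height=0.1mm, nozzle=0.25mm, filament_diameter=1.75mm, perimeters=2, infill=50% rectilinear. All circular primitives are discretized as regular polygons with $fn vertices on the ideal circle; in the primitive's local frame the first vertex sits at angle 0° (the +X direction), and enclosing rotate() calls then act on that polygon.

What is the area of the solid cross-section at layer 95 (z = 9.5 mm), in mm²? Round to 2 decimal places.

27.95 mm²

At z = 9.5 mm: the r=3 cylinder contributes a regular 24-gon of circumradius 3 (area = (24/2)·3.000²·sin(360°/24) = 27.95 mm²). Overall, the cross-section is a single solid region. Net area = 27.95 mm².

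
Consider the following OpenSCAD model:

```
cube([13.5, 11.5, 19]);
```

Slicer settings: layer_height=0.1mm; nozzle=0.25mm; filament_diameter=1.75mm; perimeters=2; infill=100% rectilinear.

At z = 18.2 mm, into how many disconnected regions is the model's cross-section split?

1

At z = 18.2 mm: the cube is present — its section is the full 13.5×11.5 rectangle. The result has 1 disconnected region.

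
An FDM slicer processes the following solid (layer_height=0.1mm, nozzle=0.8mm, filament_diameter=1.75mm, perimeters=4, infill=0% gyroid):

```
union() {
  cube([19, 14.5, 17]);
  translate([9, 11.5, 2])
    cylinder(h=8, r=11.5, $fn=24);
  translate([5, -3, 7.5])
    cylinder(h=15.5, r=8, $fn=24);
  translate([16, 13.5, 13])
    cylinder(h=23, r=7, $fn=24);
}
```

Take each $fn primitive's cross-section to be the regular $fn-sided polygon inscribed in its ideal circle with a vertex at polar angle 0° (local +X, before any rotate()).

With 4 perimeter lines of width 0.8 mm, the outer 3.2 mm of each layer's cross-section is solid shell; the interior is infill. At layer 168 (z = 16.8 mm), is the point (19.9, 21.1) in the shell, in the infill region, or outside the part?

At z = 16.8 mm: the 19×14.5 cube contributes its full rectangle; the cylinder at (9, 11.5) is not intersected at this z (z outside [2, 10]); the cylinder at (5, -3): section is a regular 24-gon, circumradius r=8; the cylinder at (16, 13.5): section is a regular 24-gon, circumradius r=7; Taking the union: the regions partially overlap (shared area 116.56 mm²), so overlapping operands fuse into one piece — 1 connected region. Overall, the cross-section is a single solid region. The nearest boundary edge runs (17.81, 20.26)→(19.50, 19.56); distance from the point to it = 1.57 mm. The point is not inside any of the regions above, so it lies outside the cross-section (1.57 mm from the nearest boundary).

outside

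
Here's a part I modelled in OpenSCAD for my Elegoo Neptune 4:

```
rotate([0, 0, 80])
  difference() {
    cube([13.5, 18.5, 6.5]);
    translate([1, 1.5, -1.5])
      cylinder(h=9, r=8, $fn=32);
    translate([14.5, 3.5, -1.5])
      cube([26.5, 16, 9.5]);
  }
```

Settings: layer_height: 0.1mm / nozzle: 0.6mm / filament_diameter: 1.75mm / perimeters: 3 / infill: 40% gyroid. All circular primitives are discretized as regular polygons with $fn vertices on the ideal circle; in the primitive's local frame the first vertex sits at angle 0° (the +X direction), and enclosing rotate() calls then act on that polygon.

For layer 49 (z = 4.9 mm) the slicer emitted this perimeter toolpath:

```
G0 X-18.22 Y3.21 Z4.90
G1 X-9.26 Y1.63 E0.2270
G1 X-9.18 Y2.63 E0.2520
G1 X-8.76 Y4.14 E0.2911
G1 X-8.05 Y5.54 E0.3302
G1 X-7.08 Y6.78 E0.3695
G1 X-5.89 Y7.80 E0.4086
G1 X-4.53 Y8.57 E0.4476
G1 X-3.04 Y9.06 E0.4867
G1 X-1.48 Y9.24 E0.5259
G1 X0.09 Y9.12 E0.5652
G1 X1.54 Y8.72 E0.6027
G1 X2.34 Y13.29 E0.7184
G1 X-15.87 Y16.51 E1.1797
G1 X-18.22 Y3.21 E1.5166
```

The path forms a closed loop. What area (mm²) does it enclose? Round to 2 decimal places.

Apply the shoelace formula to the sequence of (X, Y) vertices; enclosed area = 178.45 mm².

178.45 mm²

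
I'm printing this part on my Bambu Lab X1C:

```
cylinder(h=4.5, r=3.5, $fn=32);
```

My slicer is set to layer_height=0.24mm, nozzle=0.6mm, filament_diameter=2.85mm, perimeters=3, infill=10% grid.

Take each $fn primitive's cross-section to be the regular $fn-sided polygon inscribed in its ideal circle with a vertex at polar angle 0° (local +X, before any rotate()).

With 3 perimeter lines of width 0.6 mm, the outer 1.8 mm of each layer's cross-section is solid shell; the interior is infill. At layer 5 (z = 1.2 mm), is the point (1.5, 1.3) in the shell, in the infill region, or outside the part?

shell

At z = 1.2 mm: the r=3.5 cylinder contributes a regular 32-gon of circumradius 3.5. Overall, the cross-section is a single solid region. The nearest boundary edge runs (2.91, 1.94)→(2.47, 2.47); distance from the point to it = 1.50 mm. The point is inside the cross-section, 1.50 mm from the nearest boundary — within the 1.8 mm shell band (3 × 0.6).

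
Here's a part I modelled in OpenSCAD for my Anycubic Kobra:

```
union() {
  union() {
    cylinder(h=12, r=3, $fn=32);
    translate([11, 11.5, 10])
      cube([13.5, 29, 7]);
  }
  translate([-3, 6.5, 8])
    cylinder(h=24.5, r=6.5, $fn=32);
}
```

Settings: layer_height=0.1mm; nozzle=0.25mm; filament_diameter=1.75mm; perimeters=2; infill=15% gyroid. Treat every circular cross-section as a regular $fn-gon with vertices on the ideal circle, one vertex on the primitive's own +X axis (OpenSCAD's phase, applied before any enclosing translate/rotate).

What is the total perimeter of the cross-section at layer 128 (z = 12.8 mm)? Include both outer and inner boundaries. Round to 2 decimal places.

125.78 mm

At z = 12.8 mm: the cylinder is not intersected at this z (z outside [0, 12]); the cube at (11, 11.5) (footprint 13.5×29) is included at this height (perimeter 85.00 mm); Merging all regions: only the 13.5×29 cube at (11, 11.5) is present, so the union is just that shape — boundary = 85.00 mm; the cylinder at (-3, 6.5): section is a regular 32-gon, circumradius r=6.5 (perimeter = 2·32·6.500·sin(180°/32) = 40.78 mm); Taking the union: the 2 present regions are separate (no shared area or edge), so areas and boundary lengths simply add and each stays a separate island — boundary = 125.78 mm. Overall, the cross-section has 2 separate islands. Total boundary length (outer) = 125.78 mm.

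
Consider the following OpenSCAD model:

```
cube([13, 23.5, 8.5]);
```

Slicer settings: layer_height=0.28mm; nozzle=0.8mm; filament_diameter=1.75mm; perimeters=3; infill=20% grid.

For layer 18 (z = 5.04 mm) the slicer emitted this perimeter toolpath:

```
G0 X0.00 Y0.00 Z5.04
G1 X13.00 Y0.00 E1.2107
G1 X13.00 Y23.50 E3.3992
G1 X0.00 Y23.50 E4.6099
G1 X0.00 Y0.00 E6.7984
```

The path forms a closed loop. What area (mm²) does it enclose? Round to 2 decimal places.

Apply the shoelace formula to the sequence of (X, Y) vertices; enclosed area = 305.50 mm².

305.50 mm²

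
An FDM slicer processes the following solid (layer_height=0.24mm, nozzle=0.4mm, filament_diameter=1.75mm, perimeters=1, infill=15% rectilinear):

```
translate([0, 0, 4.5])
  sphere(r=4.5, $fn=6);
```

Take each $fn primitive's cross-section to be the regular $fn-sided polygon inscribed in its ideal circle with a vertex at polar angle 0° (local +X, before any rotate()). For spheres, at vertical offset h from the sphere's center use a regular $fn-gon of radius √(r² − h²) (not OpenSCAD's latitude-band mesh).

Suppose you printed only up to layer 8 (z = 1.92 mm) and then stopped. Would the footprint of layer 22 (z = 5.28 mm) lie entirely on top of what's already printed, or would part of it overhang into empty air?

part overhangs

Compare the two slices. At z = 1.92: the r=4.5 sphere slices to a regular 6-gon of circumradius 3.687 (√(r²−h²) with h=2.58 from center) (area = (6/2)·3.687²·sin(360°/6) = 35.32 mm²). At z = 5.28: the r=4.5 sphere contributes a regular 6-gon of circumradius √(4.5²−0.78²) = 4.432 (area = (6/2)·4.432²·sin(360°/6) = 51.03 mm²). Checking containment: at z = 5.28 the cross-section extends beyond the z = 1.92 cross-section by about 15.71 mm².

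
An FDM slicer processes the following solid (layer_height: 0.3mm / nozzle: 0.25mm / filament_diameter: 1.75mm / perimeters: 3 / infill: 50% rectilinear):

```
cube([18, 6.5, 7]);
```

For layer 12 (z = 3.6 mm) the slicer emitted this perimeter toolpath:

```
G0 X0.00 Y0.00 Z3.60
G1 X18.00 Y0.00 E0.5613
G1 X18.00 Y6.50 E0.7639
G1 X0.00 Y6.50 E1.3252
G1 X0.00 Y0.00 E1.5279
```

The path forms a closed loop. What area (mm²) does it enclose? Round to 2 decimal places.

117.00 mm²

Apply the shoelace formula to the sequence of (X, Y) vertices; enclosed area = 117.00 mm².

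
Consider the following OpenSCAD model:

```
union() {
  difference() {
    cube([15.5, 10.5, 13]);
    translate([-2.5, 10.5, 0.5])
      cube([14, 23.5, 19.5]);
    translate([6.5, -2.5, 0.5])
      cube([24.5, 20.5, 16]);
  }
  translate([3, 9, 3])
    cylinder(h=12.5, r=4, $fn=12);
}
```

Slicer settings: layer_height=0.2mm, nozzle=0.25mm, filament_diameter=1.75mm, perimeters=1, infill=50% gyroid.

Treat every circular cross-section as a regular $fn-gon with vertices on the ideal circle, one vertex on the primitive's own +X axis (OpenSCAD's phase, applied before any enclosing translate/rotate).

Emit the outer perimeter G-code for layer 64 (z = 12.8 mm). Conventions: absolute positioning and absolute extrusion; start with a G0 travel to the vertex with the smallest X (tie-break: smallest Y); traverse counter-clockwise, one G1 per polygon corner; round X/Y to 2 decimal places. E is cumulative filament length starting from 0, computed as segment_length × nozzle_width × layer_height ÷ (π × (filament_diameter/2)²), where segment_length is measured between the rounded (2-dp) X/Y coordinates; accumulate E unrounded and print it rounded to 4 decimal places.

G0 X-1.00 Y9.00 Z12.80
G1 X-0.46 Y7.00 E0.0431
G1 X0.00 Y6.54 E0.0566
G1 X0.00 Y0.00 E0.1925
G1 X6.50 Y0.00 E0.3277
G1 X6.50 Y7.13 E0.4759
G1 X7.00 Y9.00 E0.5161
G1 X6.46 Y11.00 E0.5592
G1 X5.00 Y12.46 E0.6021
G1 X3.00 Y13.00 E0.6452
G1 X1.00 Y12.46 E0.6882
G1 X-0.46 Y11.00 E0.7311
G1 X-1.00 Y9.00 E0.7742

At z = 12.8 mm: the cube is present — its section is the full 15.5×10.5 rectangle; the 14×23.5 cube at (-2.5, 10.5) contributes its full rectangle; the 24.5×20.5 cube at (6.5, -2.5) contributes its full rectangle; Taking the first minus the rest: starting from the 15.5×10.5 cube, the 14×23.5 cube at (-2.5, 10.5) misses the remaining region (no effect); the 24.5×20.5 cube at (6.5, -2.5) partially overlaps it — only the 94.50 mm² overlap (of its 502.25 mm²) is removed, clipping the outline — 1 connected region; the cylinder at (3, 9): section is a regular 12-gon, circumradius r=4; Taking the union: the regions partially overlap (shared area 31.71 mm²), so overlapping operands fuse into one piece — 1 connected region. The outline is a single polygon with 12 vertices. Extrusion per mm of travel: 0.25 × 0.2 / (π × 0.875²) = 0.020788. Accumulating E over each segment gives final E = 0.7742.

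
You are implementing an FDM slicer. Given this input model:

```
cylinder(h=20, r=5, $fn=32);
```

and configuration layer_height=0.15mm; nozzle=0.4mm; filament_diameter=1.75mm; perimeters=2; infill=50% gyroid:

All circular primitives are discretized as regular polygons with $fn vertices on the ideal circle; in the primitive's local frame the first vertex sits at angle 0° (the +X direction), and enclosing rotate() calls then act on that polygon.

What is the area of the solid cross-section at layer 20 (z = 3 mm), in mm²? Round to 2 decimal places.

At z = 3 mm: the cylinder: section is a regular 32-gon, circumradius r=5 (area = (32/2)·5.000²·sin(360°/32) = 78.04 mm²). Overall, the cross-section is a single solid region. Net area = 78.04 mm².

78.04 mm²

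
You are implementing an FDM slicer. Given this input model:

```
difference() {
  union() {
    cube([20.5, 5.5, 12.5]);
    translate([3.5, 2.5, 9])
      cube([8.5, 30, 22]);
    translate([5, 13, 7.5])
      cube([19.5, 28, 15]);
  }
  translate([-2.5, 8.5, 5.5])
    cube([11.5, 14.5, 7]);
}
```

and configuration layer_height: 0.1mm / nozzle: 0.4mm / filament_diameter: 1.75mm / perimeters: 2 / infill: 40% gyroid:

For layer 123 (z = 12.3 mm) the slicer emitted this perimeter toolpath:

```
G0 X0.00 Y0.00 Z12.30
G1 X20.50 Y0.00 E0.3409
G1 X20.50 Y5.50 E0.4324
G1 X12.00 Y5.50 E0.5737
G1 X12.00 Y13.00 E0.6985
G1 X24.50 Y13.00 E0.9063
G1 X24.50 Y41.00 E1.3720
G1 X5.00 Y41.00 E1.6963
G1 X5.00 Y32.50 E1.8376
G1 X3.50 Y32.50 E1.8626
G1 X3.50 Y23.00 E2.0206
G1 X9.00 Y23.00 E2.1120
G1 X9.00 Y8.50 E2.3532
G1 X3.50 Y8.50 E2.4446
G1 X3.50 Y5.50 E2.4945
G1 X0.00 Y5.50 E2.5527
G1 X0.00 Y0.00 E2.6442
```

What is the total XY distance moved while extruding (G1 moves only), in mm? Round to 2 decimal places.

159.00 mm

Sum the Euclidean lengths of each G1 segment: total = 159.00 mm.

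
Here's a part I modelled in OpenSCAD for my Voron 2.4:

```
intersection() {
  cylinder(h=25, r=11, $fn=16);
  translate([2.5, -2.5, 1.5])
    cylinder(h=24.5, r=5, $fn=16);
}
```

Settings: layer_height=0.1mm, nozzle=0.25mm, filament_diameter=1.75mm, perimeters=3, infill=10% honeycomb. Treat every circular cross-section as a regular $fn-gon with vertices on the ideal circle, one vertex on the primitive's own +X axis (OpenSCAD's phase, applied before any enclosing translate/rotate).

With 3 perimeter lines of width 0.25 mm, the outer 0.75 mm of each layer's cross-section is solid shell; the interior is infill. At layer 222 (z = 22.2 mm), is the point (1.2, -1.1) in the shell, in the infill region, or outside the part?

infill

At z = 22.2 mm: the cylinder: section is a regular 16-gon, circumradius r=11; the cylinder at (2.5, -2.5): section is a regular 16-gon, circumradius r=5; After intersecting: the r=5 cylinder at (2.5, -2.5) lies inside the r=11 cylinder, so the common part is the r=5 cylinder at (2.5, -2.5) itself — 1 connected region. Overall, the cross-section is a single solid region. The nearest boundary edge runs (-1.04, 1.04)→(0.59, 2.12); distance from the point to it = 3.02 mm. The point is inside the cross-section and 3.02 mm from the nearest boundary — more than the 0.75 mm shell width (3 × 0.25), so it's in the infill interior.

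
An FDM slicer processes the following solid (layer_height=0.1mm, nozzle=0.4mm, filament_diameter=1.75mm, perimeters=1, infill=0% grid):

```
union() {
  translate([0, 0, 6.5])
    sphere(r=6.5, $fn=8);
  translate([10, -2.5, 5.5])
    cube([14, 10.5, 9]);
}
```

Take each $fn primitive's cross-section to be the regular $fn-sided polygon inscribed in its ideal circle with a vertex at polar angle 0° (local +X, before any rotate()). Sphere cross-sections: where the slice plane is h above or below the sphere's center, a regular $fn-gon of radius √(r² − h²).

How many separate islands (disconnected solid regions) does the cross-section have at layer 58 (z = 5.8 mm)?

2

At z = 5.8 mm: the sphere: section is a regular 8-gon, circumradius = √(r²−h²) = √(6.5²−0.7²) = 6.462; the cube at (10, -2.5) (footprint 14×10.5) is included at this height; Merging all regions: the 2 present regions are separate (no shared area or edge), so areas and boundary lengths simply add and each stays a separate island — 2 connected regions. Overall, the cross-section has 2 separate islands. Island count = 2.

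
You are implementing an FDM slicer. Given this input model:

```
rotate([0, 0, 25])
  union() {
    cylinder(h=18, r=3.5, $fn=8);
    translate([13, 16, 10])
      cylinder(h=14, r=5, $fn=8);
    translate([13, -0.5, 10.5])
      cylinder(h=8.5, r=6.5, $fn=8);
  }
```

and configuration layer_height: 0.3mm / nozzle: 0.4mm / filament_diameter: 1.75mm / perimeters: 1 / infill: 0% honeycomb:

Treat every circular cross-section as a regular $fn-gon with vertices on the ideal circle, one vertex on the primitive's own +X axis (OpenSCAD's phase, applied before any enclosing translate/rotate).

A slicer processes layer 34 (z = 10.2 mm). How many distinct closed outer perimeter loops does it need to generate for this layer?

2

At z = 10.2 mm: the r=3.5 cylinder gives a regular 8-gon of circumradius 3.5 (constant along its height); the r=5 cylinder at (13, 16) gives a regular 8-gon of circumradius 5 (constant along its height); the cylinder at (13, -0.5) is absent (z outside [10.5, 19]); Combining (union): the 2 present regions are separate (no shared area or edge), so areas and boundary lengths simply add and each stays a separate island — 2 connected regions; (whole slice rotated 25° about Z — lengths, areas and connectivity unchanged). The result has 2 disconnected regions.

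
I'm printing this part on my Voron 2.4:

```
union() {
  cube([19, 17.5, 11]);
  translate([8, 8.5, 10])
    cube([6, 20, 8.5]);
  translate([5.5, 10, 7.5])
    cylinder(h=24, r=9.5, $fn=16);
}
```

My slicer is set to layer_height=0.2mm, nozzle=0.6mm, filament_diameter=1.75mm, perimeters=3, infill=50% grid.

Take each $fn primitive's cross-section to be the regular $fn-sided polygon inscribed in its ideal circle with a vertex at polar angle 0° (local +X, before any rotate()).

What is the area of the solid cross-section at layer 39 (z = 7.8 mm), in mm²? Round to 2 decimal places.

At z = 7.8 mm: the 19×17.5 cube contributes its full rectangle (area 332.50 mm²); the cube at (8, 8.5) does not reach this height (z outside [10, 18.5]); the r=9.5 cylinder at (5.5, 10) gives a regular 16-gon of circumradius 9.5 (constant along its height) (area = (16/2)·9.500²·sin(360°/16) = 276.30 mm²); Taking the union: the regions partially overlap — summed areas 608.80 mm² minus the doubly-counted overlap 220.65 mm² gives 388.15 mm² — area = 388.15 mm². Overall, the cross-section is a single solid region. Net area = 388.15 mm².

388.15 mm²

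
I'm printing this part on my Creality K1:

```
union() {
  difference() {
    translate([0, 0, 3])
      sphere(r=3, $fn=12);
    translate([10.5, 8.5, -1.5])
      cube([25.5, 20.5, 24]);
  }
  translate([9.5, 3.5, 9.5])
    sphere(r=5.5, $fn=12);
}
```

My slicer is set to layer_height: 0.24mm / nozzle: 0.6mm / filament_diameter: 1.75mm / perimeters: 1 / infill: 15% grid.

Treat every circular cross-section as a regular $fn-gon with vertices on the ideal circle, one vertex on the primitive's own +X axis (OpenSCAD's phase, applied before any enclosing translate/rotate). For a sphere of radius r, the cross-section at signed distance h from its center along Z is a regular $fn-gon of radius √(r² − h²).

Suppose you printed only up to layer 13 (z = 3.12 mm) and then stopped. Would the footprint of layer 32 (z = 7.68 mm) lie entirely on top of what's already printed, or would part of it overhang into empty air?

part overhangs

Compare the two slices. At z = 3.12: the r=3 sphere slices to a regular 12-gon of circumradius 2.998 (√(r²−h²) with h=0.12 from center) (area = (12/2)·2.998²·sin(360°/12) = 26.96 mm²); the cube at (10.5, 8.5) is present — its section is the full 25.5×20.5 rectangle (area 522.75 mm²); Subtracting the remaining from the first: starting from the r=3 sphere (26.96 mm²), the 25.5×20.5 cube at (10.5, 8.5) misses the remaining region (no effect) — area = 26.96 mm²; the sphere at (9.5, 3.5) is not intersected at this z (|z−center|=6.380 > r=5.5); Taking the union: only the result so far is present, so the union is just that shape — area = 26.96 mm². At z = 7.68: the sphere is not intersected at this z (|z−center|=4.680 > r=3); the cube at (10.5, 8.5) is present — its section is the full 25.5×20.5 rectangle (area 522.75 mm²); Subtracting the remaining from the first: the first operand is absent here, so nothing remains; the sphere at (9.5, 3.5): section is a regular 12-gon, circumradius = √(r²−h²) = √(5.5²−1.82²) = 5.190 (area = (12/2)·5.190²·sin(360°/12) = 80.81 mm²); Taking the union: only the r=5.5 sphere at (9.5, 3.5) is present, so the union is just that shape — area = 80.81 mm². Checking containment: at z = 7.68 the cross-section extends beyond the z = 3.12 cross-section by about 80.81 mm².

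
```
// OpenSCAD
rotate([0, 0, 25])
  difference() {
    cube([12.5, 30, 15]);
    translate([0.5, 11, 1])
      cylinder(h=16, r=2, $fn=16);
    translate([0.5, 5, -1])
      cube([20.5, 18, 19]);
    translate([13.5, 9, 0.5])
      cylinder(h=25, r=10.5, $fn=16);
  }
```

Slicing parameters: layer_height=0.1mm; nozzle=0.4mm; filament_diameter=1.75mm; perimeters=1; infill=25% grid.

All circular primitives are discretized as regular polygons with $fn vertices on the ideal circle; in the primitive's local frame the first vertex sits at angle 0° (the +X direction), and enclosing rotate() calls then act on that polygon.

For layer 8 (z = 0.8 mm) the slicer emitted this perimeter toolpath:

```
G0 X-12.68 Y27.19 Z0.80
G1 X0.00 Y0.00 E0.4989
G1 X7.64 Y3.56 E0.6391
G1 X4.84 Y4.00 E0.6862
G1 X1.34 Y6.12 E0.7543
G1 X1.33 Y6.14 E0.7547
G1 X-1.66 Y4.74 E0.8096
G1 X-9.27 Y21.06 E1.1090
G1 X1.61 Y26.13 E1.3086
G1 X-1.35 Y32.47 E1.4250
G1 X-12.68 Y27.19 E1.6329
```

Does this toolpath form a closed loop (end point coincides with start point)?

Start point (G0): (-12.68, 27.19). End point (last G1): the path returns to the start — closed.

yes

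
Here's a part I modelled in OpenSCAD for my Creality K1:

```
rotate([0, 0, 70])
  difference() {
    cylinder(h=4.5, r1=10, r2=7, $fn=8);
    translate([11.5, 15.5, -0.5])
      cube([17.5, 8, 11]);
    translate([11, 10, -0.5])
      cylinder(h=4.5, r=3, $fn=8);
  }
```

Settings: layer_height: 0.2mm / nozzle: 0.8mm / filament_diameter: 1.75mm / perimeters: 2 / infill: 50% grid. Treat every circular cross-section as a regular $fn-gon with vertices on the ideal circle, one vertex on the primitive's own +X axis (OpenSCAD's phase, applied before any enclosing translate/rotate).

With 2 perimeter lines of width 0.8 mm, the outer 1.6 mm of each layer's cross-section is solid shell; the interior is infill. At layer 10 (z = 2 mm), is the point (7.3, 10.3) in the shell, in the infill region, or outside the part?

At z = 2 mm: the cone contributes a regular 8-gon of circumradius 8.667 (interpolated between r1=10 and r2=7 at t=0.444); the cube at (11.5, 15.5) is present — its section is the full 17.5×8 rectangle; the r=3 cylinder at (11, 10) gives a regular 8-gon of circumradius 3 (constant along its height); Subtracting the remaining from the first: starting from the cone, the 17.5×8 cube at (11.5, 15.5) misses the remaining region (no effect); the r=3 cylinder at (11, 10) misses the remaining region (no effect) — 1 connected region; (rotated 70° about Z; rotation is an isometry so areas/perimeters/island counts are preserved). Overall, the cross-section is a single solid region. Undo the 70° rotation: the query point maps to (12.176, -3.337) in the un-rotated model frame. The nearest boundary edge runs (8.67, 0.00)→(6.13, -6.13); distance from the point to it = 4.52 mm. The point is not inside any of the regions above, so it lies outside the cross-section (4.52 mm from the nearest boundary).

outside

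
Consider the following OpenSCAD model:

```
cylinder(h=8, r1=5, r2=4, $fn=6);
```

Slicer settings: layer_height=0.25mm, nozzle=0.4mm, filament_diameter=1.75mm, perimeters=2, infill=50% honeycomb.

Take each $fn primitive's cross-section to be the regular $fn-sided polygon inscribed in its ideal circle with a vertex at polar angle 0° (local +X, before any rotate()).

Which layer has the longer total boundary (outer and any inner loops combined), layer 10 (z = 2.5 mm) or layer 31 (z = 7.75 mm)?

Layer 10 (z = 2.5): the cone (r1=5→r2=4) has section circumradius 4.688 here — a regular 6-gon (perimeter = 2·6·4.688·sin(180°/6) = 28.12 mm). So its perimeter = 28.13 mm. Layer 31 (z = 7.75): the cone: at t=0.969 of its height the radius interpolates to r₁+(r₂−r₁)t = 4.031, giving a regular 6-gon of that circumradius (perimeter = 2·6·4.031·sin(180°/6) = 24.19 mm). So its perimeter = 24.19 mm. Layer 10 is larger (28.13 vs 24.19 mm).

layer 10 (z = 2.5 mm)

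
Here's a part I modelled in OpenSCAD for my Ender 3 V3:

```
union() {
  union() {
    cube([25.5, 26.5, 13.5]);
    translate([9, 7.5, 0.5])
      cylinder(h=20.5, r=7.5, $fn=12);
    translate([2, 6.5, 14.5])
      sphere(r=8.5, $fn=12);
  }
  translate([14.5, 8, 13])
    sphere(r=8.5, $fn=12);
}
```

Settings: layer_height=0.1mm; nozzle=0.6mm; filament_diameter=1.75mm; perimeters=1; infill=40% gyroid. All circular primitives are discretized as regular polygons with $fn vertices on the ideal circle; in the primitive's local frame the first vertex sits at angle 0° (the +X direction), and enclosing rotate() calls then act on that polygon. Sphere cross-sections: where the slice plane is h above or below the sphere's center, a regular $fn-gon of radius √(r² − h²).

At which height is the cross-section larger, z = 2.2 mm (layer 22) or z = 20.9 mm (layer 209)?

layer 22 (z = 2.2 mm)

Layer 22 (z = 2.2): the cube (footprint 25.5×26.5) is included at this height (area 675.75 mm²); the cylinder at (9, 7.5): section is a regular 12-gon, circumradius r=7.5 (area = (12/2)·7.500²·sin(360°/12) = 168.75 mm²); the sphere at (2, 6.5) does not reach this height (|z−center|=12.300 > r=8.5); Taking the union: the r=7.5 cylinder at (9, 7.5) lies entirely inside the 25.5×26.5 cube, so the union is just the 25.5×26.5 cube — area = 675.75 mm²; the sphere at (14.5, 8) does not reach this height (|z−center|=10.800 > r=8.5); Combining (union): only that combined region is present, so the union is just that shape — area = 675.75 mm². So its area = 675.75 mm². Layer 209 (z = 20.9): the cube does not reach this height (z outside [0, 13.5]); the r=7.5 cylinder at (9, 7.5) contributes a regular 12-gon of circumradius 7.5 (area = (12/2)·7.500²·sin(360°/12) = 168.75 mm²); the r=8.5 sphere at (2, 6.5) contributes a regular 12-gon of circumradius √(8.5²−6.4²) = 5.594 (area = (12/2)·5.594²·sin(360°/12) = 93.87 mm²); Merging all regions: the regions partially overlap — summed areas 262.62 mm² minus the doubly-counted overlap 42.03 mm² gives 220.59 mm² — area = 220.59 mm²; the sphere at (14.5, 8): section is a regular 12-gon, circumradius = √(r²−h²) = √(8.5²−7.9²) = 3.137 (area = (12/2)·3.137²·sin(360°/12) = 29.52 mm²); Taking the union: the regions partially overlap — summed areas 250.11 mm² minus the doubly-counted overlap 24.21 mm² gives 225.90 mm² — area = 225.90 mm². So its area = 225.90 mm². Layer 22 is larger (675.75 vs 225.90 mm²).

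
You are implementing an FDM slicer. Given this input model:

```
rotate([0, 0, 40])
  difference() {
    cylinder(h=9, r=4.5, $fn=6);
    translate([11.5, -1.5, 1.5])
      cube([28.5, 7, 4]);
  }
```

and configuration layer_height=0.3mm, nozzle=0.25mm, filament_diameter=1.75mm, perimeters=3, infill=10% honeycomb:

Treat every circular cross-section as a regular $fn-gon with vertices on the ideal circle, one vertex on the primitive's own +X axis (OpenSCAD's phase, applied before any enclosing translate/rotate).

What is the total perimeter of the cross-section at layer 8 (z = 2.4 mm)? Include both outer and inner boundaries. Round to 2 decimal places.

27.00 mm

At z = 2.4 mm: the r=4.5 cylinder contributes a regular 6-gon of circumradius 4.5 (perimeter = 2·6·4.500·sin(180°/6) = 27.00 mm); the cube at (11.5, -1.5) is present — its section is the full 28.5×7 rectangle (perimeter 71.00 mm); After the difference (first − rest): starting from the r=4.5 cylinder, the 28.5×7 cube at (11.5, -1.5) misses the remaining region (no effect) — boundary = 27.00 mm; (whole slice rotated 40° about Z — lengths, areas and connectivity unchanged). Overall, the cross-section is a single solid region. Total boundary length (outer) = 27.00 mm.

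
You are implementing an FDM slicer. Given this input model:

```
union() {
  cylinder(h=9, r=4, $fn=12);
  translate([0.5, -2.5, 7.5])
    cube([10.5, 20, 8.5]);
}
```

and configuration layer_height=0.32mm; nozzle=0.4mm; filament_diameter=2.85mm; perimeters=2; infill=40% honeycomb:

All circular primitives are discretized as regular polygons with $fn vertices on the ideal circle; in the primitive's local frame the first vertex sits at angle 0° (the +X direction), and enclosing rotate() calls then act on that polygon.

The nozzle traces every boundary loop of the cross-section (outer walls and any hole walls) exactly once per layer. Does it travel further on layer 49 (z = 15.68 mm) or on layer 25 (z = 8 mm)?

Layer 49 (z = 15.68): the cylinder is absent (z outside [0, 9]); the 10.5×20 cube at (0.5, -2.5) contributes its full rectangle (perimeter 61.00 mm); Combining (union): only the 10.5×20 cube at (0.5, -2.5) is present, so the union is just that shape — boundary = 61.00 mm. So its perimeter = 61.00 mm. Layer 25 (z = 8): the cylinder: section is a regular 12-gon, circumradius r=4 (perimeter = 2·12·4.000·sin(180°/12) = 24.85 mm); the cube at (0.5, -2.5) (footprint 10.5×20) is included at this height (perimeter 61.00 mm); Combining (union): the regions partially overlap (shared area 17.85 mm²), so the edge portions inside another operand are dropped and the merged outline is re-measured after clipping — boundary = 68.54 mm. So its perimeter = 68.54 mm. Layer 25 is larger (68.54 vs 61.00 mm).

layer 25 (z = 8 mm)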